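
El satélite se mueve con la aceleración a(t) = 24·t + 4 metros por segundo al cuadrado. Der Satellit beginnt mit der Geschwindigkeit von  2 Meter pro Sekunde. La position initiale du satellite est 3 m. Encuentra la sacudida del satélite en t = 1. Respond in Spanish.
Debemos derivar nuestra ecuación de la aceleración a(t) = 24·t + 4 1 vez. Derivando la aceleración, obtenemos la sacudida: j(t) = 24. Usando j(t) = 24 y sustituyendo t = 1, encontramos j = 24.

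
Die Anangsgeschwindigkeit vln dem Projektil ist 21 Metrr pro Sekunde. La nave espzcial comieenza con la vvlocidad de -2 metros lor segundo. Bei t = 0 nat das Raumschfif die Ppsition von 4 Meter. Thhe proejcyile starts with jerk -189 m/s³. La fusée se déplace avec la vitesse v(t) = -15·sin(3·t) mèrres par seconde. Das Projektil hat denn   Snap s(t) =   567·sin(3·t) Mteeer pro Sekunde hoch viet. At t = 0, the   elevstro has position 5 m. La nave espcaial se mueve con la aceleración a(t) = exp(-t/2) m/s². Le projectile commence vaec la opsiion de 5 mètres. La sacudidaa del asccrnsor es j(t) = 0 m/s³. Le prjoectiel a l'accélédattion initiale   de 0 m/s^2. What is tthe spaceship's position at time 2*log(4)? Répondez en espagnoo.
Para resolver esto, necesitamos tomar 2 antiderivadas de nuestra ecuación de la aceleración a(t) = exp(-t/2). Tomando ∫a(t)dt y aplicando v(0) = -2, encontramos v(t) = -2·exp(-t/2). La integral de la velocidad es la posición. Usando x(0) = 4, obtenemos x(t) = 4·exp(-t/2). Usando x(t) = 4·exp(-t/2) y sustituyendo t = 2*log(4), encontramos x = 1.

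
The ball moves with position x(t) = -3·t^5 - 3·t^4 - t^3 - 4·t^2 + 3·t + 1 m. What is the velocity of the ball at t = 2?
Starting from position x(t) = -3·t^5 - 3·t^4 - t^3 - 4·t^2 + 3·t + 1, we take 1 derivative. Taking d/dt of x(t), we find v(t) = -15·t^4 - 12·t^3 - 3·t^2 - 8·t + 3. We have velocity v(t) = -15·t^4 - 12·t^3 - 3·t^2 - 8·t + 3. Substituting t = 2: v(2) = -361.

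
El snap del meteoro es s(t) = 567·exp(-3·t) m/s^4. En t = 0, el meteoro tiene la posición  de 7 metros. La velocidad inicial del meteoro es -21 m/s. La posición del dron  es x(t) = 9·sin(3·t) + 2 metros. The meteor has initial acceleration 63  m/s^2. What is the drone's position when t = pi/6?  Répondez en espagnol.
Tenemos la posición x(t) = 9·sin(3·t) + 2. Sustituyendo t = pi/6: x(pi/6) = 11.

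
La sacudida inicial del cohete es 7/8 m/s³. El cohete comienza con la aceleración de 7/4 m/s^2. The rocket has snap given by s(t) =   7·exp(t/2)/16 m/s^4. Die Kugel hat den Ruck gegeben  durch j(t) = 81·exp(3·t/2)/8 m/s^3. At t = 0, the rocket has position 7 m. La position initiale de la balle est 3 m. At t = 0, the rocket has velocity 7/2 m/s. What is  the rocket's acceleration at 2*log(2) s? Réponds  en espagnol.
Debemos encontrar la antiderivada de nuestra ecuación del snap s(t) = 7·exp(t/2)/16 2 veces. La antiderivada del snap es la sacudida. Usando j(0) = 7/8, obtenemos j(t) = 7·exp(t/2)/8. Tomando ∫j(t)dt y aplicando a(0) = 7/4, encontramos a(t) = 7·exp(t/2)/4. Tenemos la aceleración a(t) = 7·exp(t/2)/4. Sustituyendo t = 2*log(2): a(2*log(2)) = 7/2.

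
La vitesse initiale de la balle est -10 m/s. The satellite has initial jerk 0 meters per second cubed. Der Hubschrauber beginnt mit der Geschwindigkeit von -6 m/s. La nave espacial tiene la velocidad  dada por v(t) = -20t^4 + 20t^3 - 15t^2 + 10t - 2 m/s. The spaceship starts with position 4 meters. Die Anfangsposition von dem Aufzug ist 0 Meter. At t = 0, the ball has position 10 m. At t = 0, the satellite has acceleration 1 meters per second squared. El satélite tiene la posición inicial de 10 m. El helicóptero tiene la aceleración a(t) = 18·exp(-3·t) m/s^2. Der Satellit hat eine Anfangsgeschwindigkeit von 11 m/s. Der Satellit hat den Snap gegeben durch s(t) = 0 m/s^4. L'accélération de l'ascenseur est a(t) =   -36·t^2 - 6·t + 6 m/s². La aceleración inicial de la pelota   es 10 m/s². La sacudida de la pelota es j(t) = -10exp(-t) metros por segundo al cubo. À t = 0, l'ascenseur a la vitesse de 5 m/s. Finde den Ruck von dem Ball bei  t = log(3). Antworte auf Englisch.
From the given jerk equation j(t) = -10·exp(-t), we substitute t = log(3) to get j = -10/3.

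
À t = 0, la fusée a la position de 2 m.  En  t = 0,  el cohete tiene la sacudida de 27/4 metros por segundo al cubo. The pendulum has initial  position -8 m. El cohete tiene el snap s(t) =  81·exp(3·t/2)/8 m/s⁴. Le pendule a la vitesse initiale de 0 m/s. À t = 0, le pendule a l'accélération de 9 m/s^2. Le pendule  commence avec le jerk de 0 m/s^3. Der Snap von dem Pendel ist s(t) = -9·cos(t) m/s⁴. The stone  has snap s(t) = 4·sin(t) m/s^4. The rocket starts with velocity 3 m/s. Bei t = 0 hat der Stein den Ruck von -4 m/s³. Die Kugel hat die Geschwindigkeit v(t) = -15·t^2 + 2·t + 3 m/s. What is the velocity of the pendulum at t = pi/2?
To find the answer, we compute 3 antiderivatives of s(t) = -9·cos(t). Integrating snap and using the initial condition j(0) = 0, we get j(t) = -9·sin(t). Finding the antiderivative of j(t) and using a(0) = 9: a(t) = 9·cos(t). The antiderivative of acceleration, with v(0) = 0, gives velocity: v(t) = 9·sin(t). From the given velocity equation v(t) = 9·sin(t), we substitute t = pi/2 to get v = 9.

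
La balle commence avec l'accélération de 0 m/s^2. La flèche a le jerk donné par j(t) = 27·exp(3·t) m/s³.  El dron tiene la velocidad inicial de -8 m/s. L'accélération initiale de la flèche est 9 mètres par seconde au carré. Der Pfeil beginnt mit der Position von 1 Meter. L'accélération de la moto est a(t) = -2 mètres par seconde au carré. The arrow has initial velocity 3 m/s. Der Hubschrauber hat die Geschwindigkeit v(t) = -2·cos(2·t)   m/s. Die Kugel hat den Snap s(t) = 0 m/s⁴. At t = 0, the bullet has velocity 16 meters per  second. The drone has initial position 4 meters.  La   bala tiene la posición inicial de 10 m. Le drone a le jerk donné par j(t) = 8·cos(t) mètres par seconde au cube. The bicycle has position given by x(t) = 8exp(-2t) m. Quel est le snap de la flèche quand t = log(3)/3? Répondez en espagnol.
Partiendo de la sacudida j(t) = 27·exp(3·t), tomamos 1 derivada. La derivada de la sacudida da el snap: s(t) = 81·exp(3·t). De la ecuación del snap s(t) = 81·exp(3·t), sustituimos t = log(3)/3 para obtener s = 243.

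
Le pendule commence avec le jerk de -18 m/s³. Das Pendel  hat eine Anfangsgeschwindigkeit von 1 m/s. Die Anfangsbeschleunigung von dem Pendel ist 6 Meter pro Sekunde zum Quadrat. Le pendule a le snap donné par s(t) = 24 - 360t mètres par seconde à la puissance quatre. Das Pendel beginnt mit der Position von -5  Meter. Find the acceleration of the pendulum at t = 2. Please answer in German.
Ausgehend von dem Snap s(t) = 24 - 360·t, nehmen wir 2 Integrale. Das Integral von dem Snap, mit j(0) = -18, ergibt den Ruck: j(t) = -180·t^2 + 24·t - 18. Die Stammfunktion von dem Ruck ist die Beschleunigung. Mit a(0) = 6 erhalten wir a(t) = -60·t^3 + 12·t^2 - 18·t + 6. Mit a(t) = -60·t^3 + 12·t^2 - 18·t + 6 und Einsetzen von t = 2, finden wir a = -462.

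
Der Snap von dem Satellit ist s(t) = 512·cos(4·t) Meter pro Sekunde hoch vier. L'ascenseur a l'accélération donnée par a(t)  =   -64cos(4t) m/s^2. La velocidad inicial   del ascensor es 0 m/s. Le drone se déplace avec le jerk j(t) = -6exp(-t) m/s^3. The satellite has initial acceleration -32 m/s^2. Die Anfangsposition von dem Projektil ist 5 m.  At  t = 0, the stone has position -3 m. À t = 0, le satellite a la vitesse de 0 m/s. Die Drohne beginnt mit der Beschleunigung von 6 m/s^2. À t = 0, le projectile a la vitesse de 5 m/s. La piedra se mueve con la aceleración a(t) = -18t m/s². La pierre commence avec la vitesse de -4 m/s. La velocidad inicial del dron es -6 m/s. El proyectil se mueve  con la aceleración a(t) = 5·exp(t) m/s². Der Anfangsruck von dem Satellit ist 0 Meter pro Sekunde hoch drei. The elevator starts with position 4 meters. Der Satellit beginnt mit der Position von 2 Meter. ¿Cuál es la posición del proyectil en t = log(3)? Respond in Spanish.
Debemos encontrar la integral de nuestra ecuación de la aceleración a(t) = 5·exp(t) 2 veces. Integrando la aceleración y usando la condición inicial v(0) = 5, obtenemos v(t) = 5·exp(t). La integral de la velocidad, con x(0) = 5, da la posición: x(t) = 5·exp(t). Tenemos la posición x(t) = 5·exp(t). Sustituyendo t = log(3): x(log(3)) = 15.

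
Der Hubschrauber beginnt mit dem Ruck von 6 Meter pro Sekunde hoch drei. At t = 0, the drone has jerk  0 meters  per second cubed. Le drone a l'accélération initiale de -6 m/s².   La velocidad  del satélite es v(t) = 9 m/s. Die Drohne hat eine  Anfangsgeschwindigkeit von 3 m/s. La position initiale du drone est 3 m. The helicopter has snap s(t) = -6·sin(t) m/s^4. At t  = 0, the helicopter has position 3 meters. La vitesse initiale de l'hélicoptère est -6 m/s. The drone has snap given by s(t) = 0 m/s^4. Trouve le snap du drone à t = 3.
Nous avons le snap s(t) = 0. En substituant t = 3: s(3) = 0.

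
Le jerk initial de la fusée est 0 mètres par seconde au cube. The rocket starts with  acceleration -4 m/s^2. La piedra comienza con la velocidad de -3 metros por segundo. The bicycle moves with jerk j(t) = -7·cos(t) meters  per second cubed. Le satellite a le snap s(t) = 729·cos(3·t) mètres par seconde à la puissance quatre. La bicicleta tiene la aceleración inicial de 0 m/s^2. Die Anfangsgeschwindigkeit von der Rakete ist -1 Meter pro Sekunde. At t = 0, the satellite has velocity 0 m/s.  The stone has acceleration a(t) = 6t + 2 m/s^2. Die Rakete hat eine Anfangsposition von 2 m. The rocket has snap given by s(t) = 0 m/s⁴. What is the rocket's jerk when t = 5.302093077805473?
We need to integrate our snap equation s(t) = 0 1 time. Finding the antiderivative of s(t) and using j(0) = 0: j(t) = 0. Using j(t) = 0 and substituting t = 5.302093077805473, we find j = 0.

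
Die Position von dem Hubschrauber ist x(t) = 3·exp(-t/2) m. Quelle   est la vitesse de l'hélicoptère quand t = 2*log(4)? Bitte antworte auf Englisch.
Starting from position x(t) = 3·exp(-t/2), we take 1 derivative. The derivative of position gives velocity: v(t) = -3·exp(-t/2)/2. From the given velocity equation v(t) = -3·exp(-t/2)/2, we substitute t = 2*log(4) to get v = -3/8.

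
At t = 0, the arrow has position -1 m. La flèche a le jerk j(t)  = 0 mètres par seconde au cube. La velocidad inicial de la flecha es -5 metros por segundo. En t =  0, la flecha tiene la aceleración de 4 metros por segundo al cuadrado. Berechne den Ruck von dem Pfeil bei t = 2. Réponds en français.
De l'équation du jerk j(t) = 0, nous substituons t = 2 pour obtenir j = 0.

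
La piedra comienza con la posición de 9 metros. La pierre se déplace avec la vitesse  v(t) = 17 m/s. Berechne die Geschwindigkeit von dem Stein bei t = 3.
Wir haben die Geschwindigkeit v(t) = 17. Durch Einsetzen von t = 3: v(3) = 17.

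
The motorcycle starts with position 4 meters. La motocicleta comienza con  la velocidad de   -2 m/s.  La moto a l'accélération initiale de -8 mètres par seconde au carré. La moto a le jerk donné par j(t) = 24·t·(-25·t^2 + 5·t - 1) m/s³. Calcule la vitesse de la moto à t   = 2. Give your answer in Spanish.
Debemos encontrar la integral de nuestra ecuación de la sacudida j(t) = 24·t·(-25·t^2 + 5·t - 1) 2 veces. Tomando ∫j(t)dt y aplicando a(0) = -8, encontramos a(t) = -150·t^4 + 40·t^3 - 12·t^2 - 8. Tomando ∫a(t)dt y aplicando v(0) = -2, encontramos v(t) = -30·t^5 + 10·t^4 - 4·t^3 - 8·t - 2. Usando v(t) = -30·t^5 + 10·t^4 - 4·t^3 - 8·t - 2 y sustituyendo t = 2, encontramos v = -850.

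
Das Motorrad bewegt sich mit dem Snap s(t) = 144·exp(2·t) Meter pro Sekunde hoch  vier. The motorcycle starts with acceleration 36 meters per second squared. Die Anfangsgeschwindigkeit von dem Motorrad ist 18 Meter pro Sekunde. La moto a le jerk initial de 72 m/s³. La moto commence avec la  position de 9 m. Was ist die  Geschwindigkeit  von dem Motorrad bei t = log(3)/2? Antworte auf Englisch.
To solve this, we need to take 3 antiderivatives of our snap equation s(t) = 144·exp(2·t). Taking ∫s(t)dt and applying j(0) = 72, we find j(t) = 72·exp(2·t). Taking ∫j(t)dt and applying a(0) = 36, we find a(t) = 36·exp(2·t). Finding the antiderivative of a(t) and using v(0) = 18: v(t) = 18·exp(2·t). We have velocity v(t) = 18·exp(2·t). Substituting t = log(3)/2: v(log(3)/2) = 54.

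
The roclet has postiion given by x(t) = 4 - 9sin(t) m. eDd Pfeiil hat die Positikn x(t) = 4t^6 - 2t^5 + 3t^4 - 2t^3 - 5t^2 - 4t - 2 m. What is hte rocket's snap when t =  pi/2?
Starting from position x(t) = 4 - 9·sin(t), we take 4 derivatives. Differentiating position, we get velocity: v(t) = -9·cos(t). Differentiating velocity, we get acceleration: a(t) = 9·sin(t). Differentiating acceleration, we get jerk: j(t) = 9·cos(t). Taking d/dt of j(t), we find s(t) = -9·sin(t). From the given snap equation s(t) = -9·sin(t), we substitute t = pi/2 to get s = -9.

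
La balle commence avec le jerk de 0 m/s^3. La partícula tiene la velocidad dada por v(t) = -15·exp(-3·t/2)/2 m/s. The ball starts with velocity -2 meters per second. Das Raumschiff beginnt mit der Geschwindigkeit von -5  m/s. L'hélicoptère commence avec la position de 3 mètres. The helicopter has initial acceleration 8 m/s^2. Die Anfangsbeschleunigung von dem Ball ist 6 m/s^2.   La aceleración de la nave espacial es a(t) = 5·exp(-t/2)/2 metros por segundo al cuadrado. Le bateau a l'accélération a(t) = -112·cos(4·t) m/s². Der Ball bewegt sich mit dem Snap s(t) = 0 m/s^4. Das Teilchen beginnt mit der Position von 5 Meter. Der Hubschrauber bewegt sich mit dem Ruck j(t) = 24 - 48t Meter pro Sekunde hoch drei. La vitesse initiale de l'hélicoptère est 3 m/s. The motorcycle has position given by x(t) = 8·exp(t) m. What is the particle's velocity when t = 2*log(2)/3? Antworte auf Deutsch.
Aus der Gleichung für die Geschwindigkeit v(t) = -15·exp(-3·t/2)/2, setzen wir t = 2*log(2)/3 ein und erhalten v = -15/4.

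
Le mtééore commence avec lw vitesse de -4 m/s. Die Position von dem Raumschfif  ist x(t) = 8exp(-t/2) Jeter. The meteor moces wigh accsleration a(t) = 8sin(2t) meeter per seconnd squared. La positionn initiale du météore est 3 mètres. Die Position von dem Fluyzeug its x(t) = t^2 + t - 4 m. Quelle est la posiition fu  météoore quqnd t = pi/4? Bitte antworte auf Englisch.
Starting from acceleration a(t) = 8·sin(2·t), we take 2 antiderivatives. Taking ∫a(t)dt and applying v(0) = -4, we find v(t) = -4·cos(2·t). Integrating velocity and using the initial condition x(0) = 3, we get x(t) = 3 - 2·sin(2·t). We have position x(t) = 3 - 2·sin(2·t). Substituting t = pi/4: x(pi/4) = 1.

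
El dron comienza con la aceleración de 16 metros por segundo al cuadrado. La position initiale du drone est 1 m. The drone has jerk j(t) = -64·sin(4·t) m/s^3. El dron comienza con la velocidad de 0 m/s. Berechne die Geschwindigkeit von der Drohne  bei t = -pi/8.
Um dies zu lösen, müssen wir 2 Stammfunktionen unserer Gleichung für den Ruck j(t) = -64·sin(4·t) finden. Das Integral von dem Ruck ist die Beschleunigung. Mit a(0) = 16 erhalten wir a(t) = 16·cos(4·t). Mit ∫a(t)dt und Anwendung von v(0) = 0, finden wir v(t) = 4·sin(4·t). Wir haben die Geschwindigkeit v(t) = 4·sin(4·t). Durch Einsetzen von t = -pi/8: v(-pi/8) = -4.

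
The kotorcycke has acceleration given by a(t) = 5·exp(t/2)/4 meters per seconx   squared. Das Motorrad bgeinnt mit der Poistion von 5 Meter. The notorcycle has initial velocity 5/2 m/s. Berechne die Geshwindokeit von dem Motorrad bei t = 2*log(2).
Wir müssen das Integral unserer Gleichung für die Beschleunigung a(t) = 5·exp(t/2)/4 1-mal finden. Mit ∫a(t)dt und Anwendung von v(0) = 5/2, finden wir v(t) = 5·exp(t/2)/2. Wir haben die Geschwindigkeit v(t) = 5·exp(t/2)/2. Durch Einsetzen von t = 2*log(2): v(2*log(2)) = 5.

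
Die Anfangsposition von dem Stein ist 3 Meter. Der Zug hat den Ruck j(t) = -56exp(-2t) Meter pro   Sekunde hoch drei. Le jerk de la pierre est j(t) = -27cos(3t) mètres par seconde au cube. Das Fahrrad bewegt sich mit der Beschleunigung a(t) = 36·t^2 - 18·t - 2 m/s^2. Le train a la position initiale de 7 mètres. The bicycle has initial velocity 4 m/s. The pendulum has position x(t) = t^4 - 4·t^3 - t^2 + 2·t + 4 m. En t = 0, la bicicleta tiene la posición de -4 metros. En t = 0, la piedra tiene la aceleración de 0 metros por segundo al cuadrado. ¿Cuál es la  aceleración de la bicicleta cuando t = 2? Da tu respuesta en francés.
De l'équation de l'accélération a(t) = 36·t^2 - 18·t - 2, nous substituons t = 2 pour obtenir a = 106.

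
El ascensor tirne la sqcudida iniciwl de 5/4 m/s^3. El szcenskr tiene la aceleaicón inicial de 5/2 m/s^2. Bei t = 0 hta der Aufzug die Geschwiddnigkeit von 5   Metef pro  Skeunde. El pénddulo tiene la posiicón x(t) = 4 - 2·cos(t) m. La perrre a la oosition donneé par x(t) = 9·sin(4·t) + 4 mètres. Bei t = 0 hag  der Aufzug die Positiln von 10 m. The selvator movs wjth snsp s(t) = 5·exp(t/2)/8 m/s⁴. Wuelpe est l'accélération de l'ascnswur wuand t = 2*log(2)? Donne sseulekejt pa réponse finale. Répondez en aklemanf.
Die Antwort ist 5.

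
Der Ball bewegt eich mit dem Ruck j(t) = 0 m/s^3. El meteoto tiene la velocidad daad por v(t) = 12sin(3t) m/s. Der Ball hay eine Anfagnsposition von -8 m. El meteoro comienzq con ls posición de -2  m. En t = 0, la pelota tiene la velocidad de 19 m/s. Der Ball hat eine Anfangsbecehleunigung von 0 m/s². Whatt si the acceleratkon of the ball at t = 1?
We must find the integral of our jerk equation j(t) = 0 1 time. Taking ∫j(t)dt and applying a(0) = 0, we find a(t) = 0. We have acceleration a(t) = 0. Substituting t = 1: a(1) = 0.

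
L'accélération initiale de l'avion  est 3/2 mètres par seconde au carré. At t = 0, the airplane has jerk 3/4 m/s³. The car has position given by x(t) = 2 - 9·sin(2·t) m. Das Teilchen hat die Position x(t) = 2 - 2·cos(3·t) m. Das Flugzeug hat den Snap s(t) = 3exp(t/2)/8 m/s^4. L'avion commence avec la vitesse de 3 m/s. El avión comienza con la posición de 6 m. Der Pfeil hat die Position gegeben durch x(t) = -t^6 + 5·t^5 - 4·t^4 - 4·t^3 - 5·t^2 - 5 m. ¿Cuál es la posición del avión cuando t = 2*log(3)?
Debemos encontrar la integral de nuestra ecuación del snap s(t) = 3·exp(t/2)/8 4 veces. La integral del snap, con j(0) = 3/4, da la sacudida: j(t) = 3·exp(t/2)/4. Integrando la sacudida y usando la condición inicial a(0) = 3/2, obtenemos a(t) = 3·exp(t/2)/2. La antiderivada de la aceleración es la velocidad. Usando v(0) = 3, obtenemos v(t) = 3·exp(t/2). La integral de la velocidad, con x(0) = 6, da la posición: x(t) = 6·exp(t/2). Usando x(t) = 6·exp(t/2) y sustituyendo t = 2*log(3), encontramos x = 18.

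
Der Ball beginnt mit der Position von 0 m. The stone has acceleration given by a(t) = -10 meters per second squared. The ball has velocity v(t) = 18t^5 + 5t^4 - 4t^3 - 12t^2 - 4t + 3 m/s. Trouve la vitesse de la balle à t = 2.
En utilisant v(t) = 18·t^5 + 5·t^4 - 4·t^3 - 12·t^2 - 4·t + 3 et en substituant t = 2, nous trouvons v = 571.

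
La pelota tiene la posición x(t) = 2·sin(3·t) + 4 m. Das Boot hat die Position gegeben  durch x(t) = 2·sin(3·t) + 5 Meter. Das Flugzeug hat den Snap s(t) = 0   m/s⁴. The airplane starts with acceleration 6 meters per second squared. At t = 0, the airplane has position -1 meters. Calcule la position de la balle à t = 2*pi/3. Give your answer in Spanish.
De la ecuación de la posición x(t) = 2·sin(3·t) + 4, sustituimos t = 2*pi/3 para obtener x = 4.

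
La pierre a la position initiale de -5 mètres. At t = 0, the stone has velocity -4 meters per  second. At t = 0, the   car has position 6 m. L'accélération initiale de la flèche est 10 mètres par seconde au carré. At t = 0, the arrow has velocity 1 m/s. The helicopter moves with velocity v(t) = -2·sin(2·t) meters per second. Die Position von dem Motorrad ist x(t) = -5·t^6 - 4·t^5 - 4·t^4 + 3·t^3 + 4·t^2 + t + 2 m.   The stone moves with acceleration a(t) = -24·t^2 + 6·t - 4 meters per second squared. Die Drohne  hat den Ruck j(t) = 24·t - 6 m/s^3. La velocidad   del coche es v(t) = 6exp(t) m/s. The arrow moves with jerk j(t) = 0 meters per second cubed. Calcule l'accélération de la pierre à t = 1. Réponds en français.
Nous avons l'accélération a(t) = -24·t^2 + 6·t - 4. En substituant t = 1: a(1) = -22.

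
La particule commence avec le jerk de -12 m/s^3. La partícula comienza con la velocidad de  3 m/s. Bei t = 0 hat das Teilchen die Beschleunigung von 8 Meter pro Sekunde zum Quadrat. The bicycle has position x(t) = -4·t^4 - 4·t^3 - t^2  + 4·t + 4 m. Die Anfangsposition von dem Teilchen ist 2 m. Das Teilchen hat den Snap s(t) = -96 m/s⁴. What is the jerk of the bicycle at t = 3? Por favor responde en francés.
Pour résoudre ceci, nous devons prendre 3 dérivées de notre équation de la position x(t) = -4·t^4 - 4·t^3 - t^2 + 4·t + 4. En dérivant la position, nous obtenons la vitesse: v(t) = -16·t^3 - 12·t^2 - 2·t + 4. La dérivée de la vitesse donne l'accélération: a(t) = -48·t^2 - 24·t - 2. En dérivant l'accélération, nous obtenons le jerk: j(t) = -96·t - 24. En utilisant j(t) = -96·t - 24 et en substituant t = 3, nous trouvons j = -312.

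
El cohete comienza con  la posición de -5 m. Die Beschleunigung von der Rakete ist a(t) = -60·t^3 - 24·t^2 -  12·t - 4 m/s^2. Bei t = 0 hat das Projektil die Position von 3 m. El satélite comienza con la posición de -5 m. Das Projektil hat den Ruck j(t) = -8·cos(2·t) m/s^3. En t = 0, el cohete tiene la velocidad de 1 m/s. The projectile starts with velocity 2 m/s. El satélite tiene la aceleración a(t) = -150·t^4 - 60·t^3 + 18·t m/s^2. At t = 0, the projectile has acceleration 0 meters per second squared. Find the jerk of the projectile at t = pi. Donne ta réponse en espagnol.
De la ecuación de la sacudida j(t) = -8·cos(2·t), sustituimos t = pi para obtener j = -8.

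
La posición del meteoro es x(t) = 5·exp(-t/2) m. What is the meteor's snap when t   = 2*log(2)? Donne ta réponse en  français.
En partant de la position x(t) = 5·exp(-t/2), nous prenons 4 dérivées. En dérivant la position, nous obtenons la vitesse: v(t) = -5·exp(-t/2)/2. En dérivant la vitesse, nous obtenons l'accélération: a(t) = 5·exp(-t/2)/4. La dérivée de l'accélération donne le jerk: j(t) = -5·exp(-t/2)/8. La dérivée du jerk donne le snap: s(t) = 5·exp(-t/2)/16. En utilisant s(t) = 5·exp(-t/2)/16 et en substituant t = 2*log(2), nous trouvons s = 5/32.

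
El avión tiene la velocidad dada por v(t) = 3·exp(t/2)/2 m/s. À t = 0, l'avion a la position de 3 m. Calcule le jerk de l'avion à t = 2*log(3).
Pour résoudre ceci, nous devons prendre 2 dérivées de notre équation de la vitesse v(t) = 3·exp(t/2)/2. En dérivant la vitesse, nous obtenons l'accélération: a(t) = 3·exp(t/2)/4. En dérivant l'accélération, nous obtenons le jerk: j(t) = 3·exp(t/2)/8. De l'équation du jerk j(t) = 3·exp(t/2)/8, nous substituons t = 2*log(3) pour obtenir j = 9/8.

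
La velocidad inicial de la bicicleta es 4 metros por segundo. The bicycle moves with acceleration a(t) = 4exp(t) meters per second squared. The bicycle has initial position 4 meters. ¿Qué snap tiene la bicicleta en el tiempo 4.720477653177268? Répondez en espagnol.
Para resolver esto, necesitamos tomar 2 derivadas de nuestra ecuación de la aceleración a(t) = 4·exp(t). Derivando la aceleración, obtenemos la sacudida: j(t) = 4·exp(t). La derivada de la sacudida da el snap: s(t) = 4·exp(t). De la ecuación del snap s(t) = 4·exp(t), sustituimos t = 4.720477653177268 para obtener s = 448.887371951436.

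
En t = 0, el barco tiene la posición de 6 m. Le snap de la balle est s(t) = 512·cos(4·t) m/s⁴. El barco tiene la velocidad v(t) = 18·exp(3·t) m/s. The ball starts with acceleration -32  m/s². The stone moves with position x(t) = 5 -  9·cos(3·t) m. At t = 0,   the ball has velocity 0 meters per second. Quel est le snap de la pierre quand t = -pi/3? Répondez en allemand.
Um dies zu lösen, müssen wir 4 Ableitungen unserer Gleichung für die Position x(t) = 5 - 9·cos(3·t) nehmen. Die Ableitung von der Position ergibt die Geschwindigkeit: v(t) = 27·sin(3·t). Mit d/dt von v(t) finden wir a(t) = 81·cos(3·t). Mit d/dt von a(t) finden wir j(t) = -243·sin(3·t). Die Ableitung von dem Ruck ergibt den Snap: s(t) = -729·cos(3·t). Wir haben den Snap s(t) = -729·cos(3·t). Durch Einsetzen von t = -pi/3: s(-pi/3) = 729.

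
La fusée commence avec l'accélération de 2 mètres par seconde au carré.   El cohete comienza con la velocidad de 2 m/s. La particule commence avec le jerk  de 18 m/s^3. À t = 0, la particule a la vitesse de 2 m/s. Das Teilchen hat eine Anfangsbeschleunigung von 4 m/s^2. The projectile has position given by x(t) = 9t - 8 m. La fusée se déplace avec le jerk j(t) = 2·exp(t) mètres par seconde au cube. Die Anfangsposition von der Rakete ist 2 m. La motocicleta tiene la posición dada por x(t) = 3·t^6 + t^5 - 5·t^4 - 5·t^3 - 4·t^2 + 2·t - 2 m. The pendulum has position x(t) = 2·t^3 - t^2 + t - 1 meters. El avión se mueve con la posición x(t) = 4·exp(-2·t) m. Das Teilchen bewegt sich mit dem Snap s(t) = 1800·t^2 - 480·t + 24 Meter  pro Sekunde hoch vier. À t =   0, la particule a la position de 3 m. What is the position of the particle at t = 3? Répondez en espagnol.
Para resolver esto, necesitamos tomar 4 antiderivadas de nuestra ecuación del snap s(t) = 1800·t^2 - 480·t + 24. La antiderivada del snap, con j(0) = 18, da la sacudida: j(t) = 600·t^3 - 240·t^2 + 24·t + 18. Tomando ∫j(t)dt y aplicando a(0) = 4, encontramos a(t) = 150·t^4 - 80·t^3 + 12·t^2 + 18·t + 4. Tomando ∫a(t)dt y aplicando v(0) = 2, encontramos v(t) = 30·t^5 - 20·t^4 + 4·t^3 + 9·t^2 + 4·t + 2. Integrando la velocidad y usando la condición inicial x(0) = 3, obtenemos x(t) = 5·t^6 - 4·t^5 + t^4 + 3·t^3 + 2·t^2 + 2·t + 3. Usando x(t) = 5·t^6 - 4·t^5 + t^4 + 3·t^3 + 2·t^2 + 2·t + 3 y sustituyendo t = 3, encontramos x = 2862.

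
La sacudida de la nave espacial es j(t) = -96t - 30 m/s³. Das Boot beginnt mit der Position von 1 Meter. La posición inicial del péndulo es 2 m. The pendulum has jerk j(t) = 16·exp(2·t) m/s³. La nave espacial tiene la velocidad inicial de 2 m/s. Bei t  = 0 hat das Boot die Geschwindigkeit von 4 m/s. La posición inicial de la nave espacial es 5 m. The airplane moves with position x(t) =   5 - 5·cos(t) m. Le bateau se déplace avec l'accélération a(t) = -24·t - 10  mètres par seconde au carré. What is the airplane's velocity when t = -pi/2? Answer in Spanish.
Debemos derivar nuestra ecuación de la posición x(t) = 5 - 5·cos(t) 1 vez. Tomando d/dt de x(t), encontramos v(t) = 5·sin(t). De la ecuación de la velocidad v(t) = 5·sin(t), sustituimos t = -pi/2 para obtener v = -5.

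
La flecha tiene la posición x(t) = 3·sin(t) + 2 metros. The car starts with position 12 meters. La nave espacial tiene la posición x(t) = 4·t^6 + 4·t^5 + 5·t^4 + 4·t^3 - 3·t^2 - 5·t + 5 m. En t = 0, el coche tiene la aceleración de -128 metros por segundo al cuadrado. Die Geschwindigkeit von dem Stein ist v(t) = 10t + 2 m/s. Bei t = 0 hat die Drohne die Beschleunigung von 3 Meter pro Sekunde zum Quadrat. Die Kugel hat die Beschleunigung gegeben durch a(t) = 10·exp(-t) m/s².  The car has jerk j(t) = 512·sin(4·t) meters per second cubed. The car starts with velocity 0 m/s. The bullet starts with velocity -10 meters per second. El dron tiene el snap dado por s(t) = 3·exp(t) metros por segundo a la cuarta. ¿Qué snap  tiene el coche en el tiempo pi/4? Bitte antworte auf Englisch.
To solve this, we need to take 1 derivative of our jerk equation j(t) = 512·sin(4·t). Taking d/dt of j(t), we find s(t) = 2048·cos(4·t). From the given snap equation s(t) = 2048·cos(4·t), we substitute t = pi/4 to get s = -2048.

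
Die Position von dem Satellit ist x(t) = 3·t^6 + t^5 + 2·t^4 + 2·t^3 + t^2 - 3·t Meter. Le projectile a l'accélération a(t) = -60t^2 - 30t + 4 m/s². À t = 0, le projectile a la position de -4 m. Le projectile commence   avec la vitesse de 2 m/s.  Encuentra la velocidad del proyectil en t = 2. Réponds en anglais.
We need to integrate our acceleration equation a(t) = -60·t^2 - 30·t + 4 1 time. Finding the antiderivative of a(t) and using v(0) = 2: v(t) = -20·t^3 - 15·t^2 + 4·t + 2. Using v(t) = -20·t^3 - 15·t^2 + 4·t + 2 and substituting t = 2, we find v = -210.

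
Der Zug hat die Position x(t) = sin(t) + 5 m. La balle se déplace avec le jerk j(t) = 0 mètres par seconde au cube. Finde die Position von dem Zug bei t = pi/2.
Aus der Gleichung für die Position x(t) = sin(t) + 5, setzen wir t = pi/2 ein und erhalten x = 6.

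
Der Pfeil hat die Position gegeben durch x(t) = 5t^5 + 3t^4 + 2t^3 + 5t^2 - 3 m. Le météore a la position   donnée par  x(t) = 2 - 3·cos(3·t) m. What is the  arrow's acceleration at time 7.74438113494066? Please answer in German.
Wir müssen unsere Gleichung für die Position x(t) = 5·t^5 + 3·t^4 + 2·t^3 + 5·t^2 - 3 2-mal ableiten. Mit d/dt von x(t) finden wir v(t) = 25·t^4 + 12·t^3 + 6·t^2 + 10·t. Durch Ableiten von der Geschwindigkeit erhalten wir die Beschleunigung: a(t) = 100·t^3 + 36·t^2 + 12·t + 10. Mit a(t) = 100·t^3 + 36·t^2 + 12·t + 10 und Einsetzen von t = 7.74438113494066, finden wir a = 48709.3143450413.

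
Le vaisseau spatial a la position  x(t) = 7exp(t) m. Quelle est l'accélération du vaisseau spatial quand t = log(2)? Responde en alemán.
Um dies zu lösen, müssen wir 2 Ableitungen unserer Gleichung für die Position x(t) = 7·exp(t) nehmen. Durch Ableiten von der Position erhalten wir die Geschwindigkeit: v(t) = 7·exp(t). Durch Ableiten von der Geschwindigkeit erhalten wir die Beschleunigung: a(t) = 7·exp(t). Wir haben die Beschleunigung a(t) = 7·exp(t). Durch Einsetzen von t = log(2): a(log(2)) = 14.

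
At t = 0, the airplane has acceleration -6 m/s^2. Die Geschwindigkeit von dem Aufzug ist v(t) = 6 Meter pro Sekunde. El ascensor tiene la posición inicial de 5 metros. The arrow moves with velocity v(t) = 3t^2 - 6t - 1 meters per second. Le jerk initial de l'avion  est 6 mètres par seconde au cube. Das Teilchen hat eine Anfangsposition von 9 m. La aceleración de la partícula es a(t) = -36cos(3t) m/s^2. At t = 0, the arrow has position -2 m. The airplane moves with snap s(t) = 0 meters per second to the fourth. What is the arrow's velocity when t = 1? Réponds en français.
Nous avons la vitesse v(t) = 3·t^2 - 6·t - 1. En substituant t = 1: v(1) = -4.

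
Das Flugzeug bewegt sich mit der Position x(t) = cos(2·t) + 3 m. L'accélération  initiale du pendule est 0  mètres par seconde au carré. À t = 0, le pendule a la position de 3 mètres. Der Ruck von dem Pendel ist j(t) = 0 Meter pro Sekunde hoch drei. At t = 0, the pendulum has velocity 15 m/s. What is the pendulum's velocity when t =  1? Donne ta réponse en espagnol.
Necesitamos integrar nuestra ecuación de la sacudida j(t) = 0 2 veces. La antiderivada de la sacudida, con a(0) = 0, da la aceleración: a(t) = 0. Tomando ∫a(t)dt y aplicando v(0) = 15, encontramos v(t) = 15. De la ecuación de la velocidad v(t) = 15, sustituimos t = 1 para obtener v = 15.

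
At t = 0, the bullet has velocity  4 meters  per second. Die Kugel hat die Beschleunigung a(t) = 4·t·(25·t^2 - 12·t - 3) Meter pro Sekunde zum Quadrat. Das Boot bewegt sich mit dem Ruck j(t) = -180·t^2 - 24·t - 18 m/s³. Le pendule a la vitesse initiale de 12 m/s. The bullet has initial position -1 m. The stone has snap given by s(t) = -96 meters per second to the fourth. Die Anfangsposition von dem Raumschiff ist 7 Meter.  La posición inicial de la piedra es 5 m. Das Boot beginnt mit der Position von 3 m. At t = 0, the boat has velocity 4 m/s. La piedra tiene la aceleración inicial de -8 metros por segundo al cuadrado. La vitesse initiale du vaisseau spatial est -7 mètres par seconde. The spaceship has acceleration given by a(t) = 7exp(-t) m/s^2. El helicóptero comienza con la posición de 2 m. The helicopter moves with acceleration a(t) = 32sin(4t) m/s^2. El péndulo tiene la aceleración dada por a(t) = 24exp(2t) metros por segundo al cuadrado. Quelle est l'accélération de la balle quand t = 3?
En utilisant a(t) = 4·t·(25·t^2 - 12·t - 3) et en substituant t = 3, nous trouvons a = 2232.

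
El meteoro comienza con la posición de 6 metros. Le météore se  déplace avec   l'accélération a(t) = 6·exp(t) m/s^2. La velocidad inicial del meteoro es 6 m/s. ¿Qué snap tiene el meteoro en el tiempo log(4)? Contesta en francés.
En partant de l'accélération a(t) = 6·exp(t), nous prenons 2 dérivées. En prenant d/dt de a(t), nous trouvons j(t) = 6·exp(t). En dérivant le jerk, nous obtenons le snap: s(t) = 6·exp(t). De l'équation du snap s(t) = 6·exp(t), nous substituons t = log(4) pour obtenir s = 24.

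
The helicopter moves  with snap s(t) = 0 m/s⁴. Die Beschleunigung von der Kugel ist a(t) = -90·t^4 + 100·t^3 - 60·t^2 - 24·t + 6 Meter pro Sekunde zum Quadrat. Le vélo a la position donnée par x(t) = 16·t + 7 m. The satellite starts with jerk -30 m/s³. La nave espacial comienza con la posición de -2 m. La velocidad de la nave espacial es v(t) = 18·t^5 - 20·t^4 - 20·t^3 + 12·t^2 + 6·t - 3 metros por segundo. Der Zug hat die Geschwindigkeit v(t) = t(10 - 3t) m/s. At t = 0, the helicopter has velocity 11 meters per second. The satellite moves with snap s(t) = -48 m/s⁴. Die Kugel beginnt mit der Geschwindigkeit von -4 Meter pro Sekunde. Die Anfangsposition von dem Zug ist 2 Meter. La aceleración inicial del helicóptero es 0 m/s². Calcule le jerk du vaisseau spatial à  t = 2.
En partant de la vitesse v(t) = 18·t^5 - 20·t^4 - 20·t^3 + 12·t^2 + 6·t - 3, nous prenons 2 dérivées. En prenant d/dt de v(t), nous trouvons a(t) = 90·t^4 - 80·t^3 - 60·t^2 + 24·t + 6. En prenant d/dt de a(t), nous trouvons j(t) = 360·t^3 - 240·t^2 - 120·t + 24. En utilisant j(t) = 360·t^3 - 240·t^2 - 120·t + 24 et en substituant t = 2, nous trouvons j = 1704.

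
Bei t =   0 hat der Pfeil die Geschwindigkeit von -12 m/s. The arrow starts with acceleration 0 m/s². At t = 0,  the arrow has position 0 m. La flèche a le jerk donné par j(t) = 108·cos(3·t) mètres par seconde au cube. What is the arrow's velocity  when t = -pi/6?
We must find the antiderivative of our jerk equation j(t) = 108·cos(3·t) 2 times. Taking ∫j(t)dt and applying a(0) = 0, we find a(t) = 36·sin(3·t). Taking ∫a(t)dt and applying v(0) = -12, we find v(t) = -12·cos(3·t). We have velocity v(t) = -12·cos(3·t). Substituting t = -pi/6: v(-pi/6) = 0.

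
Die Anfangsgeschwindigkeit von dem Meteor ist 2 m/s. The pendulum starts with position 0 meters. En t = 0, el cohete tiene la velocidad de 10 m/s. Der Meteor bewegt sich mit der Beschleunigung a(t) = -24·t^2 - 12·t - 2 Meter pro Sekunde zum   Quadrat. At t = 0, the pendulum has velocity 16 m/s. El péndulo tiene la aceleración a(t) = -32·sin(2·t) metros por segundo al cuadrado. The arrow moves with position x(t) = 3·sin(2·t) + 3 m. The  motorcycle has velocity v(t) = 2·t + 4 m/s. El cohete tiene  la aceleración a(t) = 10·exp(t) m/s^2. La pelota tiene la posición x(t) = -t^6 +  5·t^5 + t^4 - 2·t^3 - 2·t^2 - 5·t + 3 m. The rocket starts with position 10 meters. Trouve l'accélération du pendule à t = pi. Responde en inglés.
Using a(t) = -32·sin(2·t) and substituting t = pi, we find a = 0.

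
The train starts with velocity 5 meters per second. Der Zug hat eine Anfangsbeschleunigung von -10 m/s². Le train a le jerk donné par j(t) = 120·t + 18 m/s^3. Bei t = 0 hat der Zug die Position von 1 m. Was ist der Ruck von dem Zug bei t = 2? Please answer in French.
Nous avons le jerk j(t) = 120·t + 18. En substituant t = 2: j(2) = 258.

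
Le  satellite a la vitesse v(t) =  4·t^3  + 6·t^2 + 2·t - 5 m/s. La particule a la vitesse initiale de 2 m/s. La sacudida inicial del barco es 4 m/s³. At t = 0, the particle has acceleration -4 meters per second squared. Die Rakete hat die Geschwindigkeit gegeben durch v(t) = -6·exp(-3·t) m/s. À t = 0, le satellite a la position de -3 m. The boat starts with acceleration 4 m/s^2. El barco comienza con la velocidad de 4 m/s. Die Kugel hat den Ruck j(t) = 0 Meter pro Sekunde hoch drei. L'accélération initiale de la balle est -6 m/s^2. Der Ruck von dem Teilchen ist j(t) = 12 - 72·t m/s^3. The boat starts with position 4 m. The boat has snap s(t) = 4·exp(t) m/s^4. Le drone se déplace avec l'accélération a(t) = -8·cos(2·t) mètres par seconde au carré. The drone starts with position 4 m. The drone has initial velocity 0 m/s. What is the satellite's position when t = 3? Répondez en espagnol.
Necesitamos integrar nuestra ecuación de la velocidad v(t) = 4·t^3 + 6·t^2 + 2·t - 5 1 vez. La antiderivada de la velocidad es la posición. Usando x(0) = -3, obtenemos x(t) = t^4 + 2·t^3 + t^2 - 5·t - 3. De la ecuación de la posición x(t) = t^4 + 2·t^3 + t^2 - 5·t - 3, sustituimos t = 3 para obtener x = 126.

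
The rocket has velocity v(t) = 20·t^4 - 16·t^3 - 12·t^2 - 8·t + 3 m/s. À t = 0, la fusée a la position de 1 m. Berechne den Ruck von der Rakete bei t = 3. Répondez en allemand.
Ausgehend von der Geschwindigkeit v(t) = 20·t^4 - 16·t^3 - 12·t^2 - 8·t + 3, nehmen wir 2 Ableitungen. Die Ableitung von der Geschwindigkeit ergibt die Beschleunigung: a(t) = 80·t^3 - 48·t^2 - 24·t - 8. Durch Ableiten von der Beschleunigung erhalten wir den Ruck: j(t) = 240·t^2 - 96·t - 24. Wir haben den Ruck j(t) = 240·t^2 - 96·t - 24. Durch Einsetzen von t = 3: j(3) = 1848.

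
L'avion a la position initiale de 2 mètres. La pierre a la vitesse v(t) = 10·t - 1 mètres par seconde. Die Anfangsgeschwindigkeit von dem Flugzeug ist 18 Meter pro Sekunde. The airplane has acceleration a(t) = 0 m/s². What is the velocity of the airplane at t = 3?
To find the answer, we compute 1 antiderivative of a(t) = 0. Finding the antiderivative of a(t) and using v(0) = 18: v(t) = 18. From the given velocity equation v(t) = 18, we substitute t = 3 to get v = 18.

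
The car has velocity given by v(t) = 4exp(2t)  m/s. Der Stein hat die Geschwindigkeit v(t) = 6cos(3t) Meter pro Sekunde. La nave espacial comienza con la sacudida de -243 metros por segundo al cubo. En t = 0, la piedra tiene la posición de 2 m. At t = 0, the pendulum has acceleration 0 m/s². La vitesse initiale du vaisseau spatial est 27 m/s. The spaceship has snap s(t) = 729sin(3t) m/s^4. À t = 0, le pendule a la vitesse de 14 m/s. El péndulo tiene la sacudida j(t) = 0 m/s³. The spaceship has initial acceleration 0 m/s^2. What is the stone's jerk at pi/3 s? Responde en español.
Para resolver esto, necesitamos tomar 2 derivadas de nuestra ecuación de la velocidad v(t) = 6·cos(3·t). Tomando d/dt de v(t), encontramos a(t) = -18·sin(3·t). Tomando d/dt de a(t), encontramos j(t) = -54·cos(3·t). Tenemos la sacudida j(t) = -54·cos(3·t). Sustituyendo t = pi/3: j(pi/3) = 54.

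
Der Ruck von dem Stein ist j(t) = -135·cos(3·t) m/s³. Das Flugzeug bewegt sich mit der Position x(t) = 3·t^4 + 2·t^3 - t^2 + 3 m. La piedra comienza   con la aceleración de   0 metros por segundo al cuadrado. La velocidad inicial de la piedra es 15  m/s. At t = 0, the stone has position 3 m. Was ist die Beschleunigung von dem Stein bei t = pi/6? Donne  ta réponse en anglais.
Starting from jerk j(t) = -135·cos(3·t), we take 1 integral. The integral of jerk, with a(0) = 0, gives acceleration: a(t) = -45·sin(3·t). From the given acceleration equation a(t) = -45·sin(3·t), we substitute t = pi/6 to get a = -45.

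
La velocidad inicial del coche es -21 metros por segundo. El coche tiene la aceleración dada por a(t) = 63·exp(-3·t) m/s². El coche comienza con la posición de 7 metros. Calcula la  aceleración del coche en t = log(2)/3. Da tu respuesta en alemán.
Mit a(t) = 63·exp(-3·t) und Einsetzen von t = log(2)/3, finden wir a = 63/2.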